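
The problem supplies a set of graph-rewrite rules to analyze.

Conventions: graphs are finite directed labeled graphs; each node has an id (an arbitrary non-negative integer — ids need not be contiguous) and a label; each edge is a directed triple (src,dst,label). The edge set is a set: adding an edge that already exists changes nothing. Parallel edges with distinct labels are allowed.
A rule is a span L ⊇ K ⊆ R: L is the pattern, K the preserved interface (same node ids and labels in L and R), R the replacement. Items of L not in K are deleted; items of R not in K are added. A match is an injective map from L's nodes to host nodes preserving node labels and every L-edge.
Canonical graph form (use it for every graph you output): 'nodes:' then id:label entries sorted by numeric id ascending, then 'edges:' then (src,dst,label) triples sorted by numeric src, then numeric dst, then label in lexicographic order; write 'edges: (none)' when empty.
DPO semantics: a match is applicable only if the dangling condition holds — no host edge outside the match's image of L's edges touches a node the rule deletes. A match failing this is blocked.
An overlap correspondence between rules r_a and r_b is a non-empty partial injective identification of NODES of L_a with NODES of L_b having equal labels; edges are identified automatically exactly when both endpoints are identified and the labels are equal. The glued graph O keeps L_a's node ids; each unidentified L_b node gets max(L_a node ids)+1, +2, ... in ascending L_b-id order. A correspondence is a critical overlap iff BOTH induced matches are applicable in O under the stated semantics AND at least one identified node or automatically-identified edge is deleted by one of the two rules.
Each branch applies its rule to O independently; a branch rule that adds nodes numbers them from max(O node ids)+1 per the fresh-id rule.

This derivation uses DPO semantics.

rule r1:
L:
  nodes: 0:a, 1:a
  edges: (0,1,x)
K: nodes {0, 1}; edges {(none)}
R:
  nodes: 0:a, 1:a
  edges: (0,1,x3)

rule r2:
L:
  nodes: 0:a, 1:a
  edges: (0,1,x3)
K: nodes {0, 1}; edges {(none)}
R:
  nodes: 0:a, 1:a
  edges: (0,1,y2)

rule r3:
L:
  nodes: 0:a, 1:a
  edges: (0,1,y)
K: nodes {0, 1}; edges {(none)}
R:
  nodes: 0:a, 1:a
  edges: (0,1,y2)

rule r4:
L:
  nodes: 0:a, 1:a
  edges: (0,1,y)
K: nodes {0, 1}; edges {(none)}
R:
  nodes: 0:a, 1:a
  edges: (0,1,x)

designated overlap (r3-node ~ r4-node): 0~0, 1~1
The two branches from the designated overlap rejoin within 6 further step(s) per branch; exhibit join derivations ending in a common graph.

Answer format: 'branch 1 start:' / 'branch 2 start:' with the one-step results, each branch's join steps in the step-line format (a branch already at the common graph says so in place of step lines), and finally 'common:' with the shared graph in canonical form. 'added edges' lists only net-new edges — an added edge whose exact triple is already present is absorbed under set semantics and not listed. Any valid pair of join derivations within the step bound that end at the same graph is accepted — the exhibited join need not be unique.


branch 1 start:
nodes: 0:a, 1:a
edges: (0,1,y2)
branch 2 start:
nodes: 0:a, 1:a
edges: (0,1,x)
branch 1: already at the common graph (0 steps)
branch 2 step 1: rule r1; match: 0->0, 1->1; deleted nodes (none); deleted edges (0,1,x); added nodes (none); added edges (0,1,x3); result: nodes: 0:a, 1:a edges: (0,1,x3)
branch 2 step 2: rule r2; match: 0->0, 1->1; deleted nodes (none); deleted edges (0,1,x3); added nodes (none); added edges (0,1,y2); result: nodes: 0:a, 1:a edges: (0,1,y2)
common:
nodes: 0:a, 1:a
edges: (0,1,y2)


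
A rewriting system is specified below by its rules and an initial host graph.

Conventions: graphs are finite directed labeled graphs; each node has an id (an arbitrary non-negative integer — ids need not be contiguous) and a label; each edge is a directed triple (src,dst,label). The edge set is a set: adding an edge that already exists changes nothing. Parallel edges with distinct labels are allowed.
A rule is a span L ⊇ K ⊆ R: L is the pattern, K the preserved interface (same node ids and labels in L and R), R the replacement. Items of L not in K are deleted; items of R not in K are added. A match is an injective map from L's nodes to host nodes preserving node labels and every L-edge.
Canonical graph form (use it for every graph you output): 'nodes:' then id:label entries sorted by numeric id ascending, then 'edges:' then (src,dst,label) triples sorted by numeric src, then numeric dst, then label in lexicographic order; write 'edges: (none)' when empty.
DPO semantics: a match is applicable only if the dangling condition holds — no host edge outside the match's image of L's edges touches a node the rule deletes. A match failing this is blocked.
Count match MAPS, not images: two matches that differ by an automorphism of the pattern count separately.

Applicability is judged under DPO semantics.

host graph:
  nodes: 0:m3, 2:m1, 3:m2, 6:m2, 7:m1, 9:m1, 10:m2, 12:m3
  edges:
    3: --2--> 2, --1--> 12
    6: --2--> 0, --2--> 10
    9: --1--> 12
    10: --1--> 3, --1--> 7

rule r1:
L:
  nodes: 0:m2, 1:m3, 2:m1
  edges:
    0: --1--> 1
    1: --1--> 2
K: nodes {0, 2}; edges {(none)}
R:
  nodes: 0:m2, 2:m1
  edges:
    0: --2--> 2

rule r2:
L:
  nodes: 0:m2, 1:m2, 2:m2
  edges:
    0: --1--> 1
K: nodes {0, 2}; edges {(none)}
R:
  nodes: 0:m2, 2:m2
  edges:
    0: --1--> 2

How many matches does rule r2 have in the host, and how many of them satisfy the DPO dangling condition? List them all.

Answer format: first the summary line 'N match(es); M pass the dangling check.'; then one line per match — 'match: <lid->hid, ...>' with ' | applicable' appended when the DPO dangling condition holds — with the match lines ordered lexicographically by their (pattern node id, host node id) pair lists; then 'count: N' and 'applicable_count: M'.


1 match(es); 0 pass the dangling check.
match: 0->10, 1->3, 2->6
count: 1
applicable_count: 0


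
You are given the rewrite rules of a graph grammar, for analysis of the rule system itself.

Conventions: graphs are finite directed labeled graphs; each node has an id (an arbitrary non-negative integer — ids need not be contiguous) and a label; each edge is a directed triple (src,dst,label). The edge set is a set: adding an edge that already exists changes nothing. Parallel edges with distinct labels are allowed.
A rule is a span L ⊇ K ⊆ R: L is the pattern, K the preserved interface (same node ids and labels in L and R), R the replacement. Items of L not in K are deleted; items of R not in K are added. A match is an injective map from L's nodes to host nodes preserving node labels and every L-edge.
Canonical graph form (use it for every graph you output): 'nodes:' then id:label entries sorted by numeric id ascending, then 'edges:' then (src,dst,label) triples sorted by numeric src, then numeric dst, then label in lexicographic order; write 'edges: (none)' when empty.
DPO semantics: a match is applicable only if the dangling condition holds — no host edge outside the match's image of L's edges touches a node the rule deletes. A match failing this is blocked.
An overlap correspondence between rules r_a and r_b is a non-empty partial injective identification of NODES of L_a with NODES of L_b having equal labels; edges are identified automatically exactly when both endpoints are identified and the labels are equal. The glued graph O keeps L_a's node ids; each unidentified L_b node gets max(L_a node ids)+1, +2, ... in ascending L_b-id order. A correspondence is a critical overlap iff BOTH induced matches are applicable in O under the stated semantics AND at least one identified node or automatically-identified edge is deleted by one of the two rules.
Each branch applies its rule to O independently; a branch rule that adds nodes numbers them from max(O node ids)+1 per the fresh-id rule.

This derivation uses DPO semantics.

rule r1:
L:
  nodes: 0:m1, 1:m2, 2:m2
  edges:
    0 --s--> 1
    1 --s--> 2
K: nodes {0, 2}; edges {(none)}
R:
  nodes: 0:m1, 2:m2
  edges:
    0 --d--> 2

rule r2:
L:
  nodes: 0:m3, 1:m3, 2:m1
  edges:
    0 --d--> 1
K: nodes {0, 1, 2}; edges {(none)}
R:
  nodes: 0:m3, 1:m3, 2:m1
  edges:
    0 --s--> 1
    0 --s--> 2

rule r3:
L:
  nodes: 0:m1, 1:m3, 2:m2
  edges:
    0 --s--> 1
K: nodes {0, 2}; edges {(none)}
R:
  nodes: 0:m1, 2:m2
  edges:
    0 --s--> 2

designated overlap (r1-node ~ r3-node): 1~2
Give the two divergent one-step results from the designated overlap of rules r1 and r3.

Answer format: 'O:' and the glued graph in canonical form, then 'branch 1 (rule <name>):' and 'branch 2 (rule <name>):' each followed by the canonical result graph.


O:
nodes: 0:m1, 1:m2, 2:m2, 3:m1, 4:m3
edges: (0,1,s); (1,2,s); (3,4,s)
branch 1 (rule r1):
nodes: 0:m1, 2:m2, 3:m1, 4:m3
edges: (0,2,d); (3,4,s)
branch 2 (rule r3):
nodes: 0:m1, 1:m2, 2:m2, 3:m1
edges: (0,1,s); (1,2,s); (3,1,s)


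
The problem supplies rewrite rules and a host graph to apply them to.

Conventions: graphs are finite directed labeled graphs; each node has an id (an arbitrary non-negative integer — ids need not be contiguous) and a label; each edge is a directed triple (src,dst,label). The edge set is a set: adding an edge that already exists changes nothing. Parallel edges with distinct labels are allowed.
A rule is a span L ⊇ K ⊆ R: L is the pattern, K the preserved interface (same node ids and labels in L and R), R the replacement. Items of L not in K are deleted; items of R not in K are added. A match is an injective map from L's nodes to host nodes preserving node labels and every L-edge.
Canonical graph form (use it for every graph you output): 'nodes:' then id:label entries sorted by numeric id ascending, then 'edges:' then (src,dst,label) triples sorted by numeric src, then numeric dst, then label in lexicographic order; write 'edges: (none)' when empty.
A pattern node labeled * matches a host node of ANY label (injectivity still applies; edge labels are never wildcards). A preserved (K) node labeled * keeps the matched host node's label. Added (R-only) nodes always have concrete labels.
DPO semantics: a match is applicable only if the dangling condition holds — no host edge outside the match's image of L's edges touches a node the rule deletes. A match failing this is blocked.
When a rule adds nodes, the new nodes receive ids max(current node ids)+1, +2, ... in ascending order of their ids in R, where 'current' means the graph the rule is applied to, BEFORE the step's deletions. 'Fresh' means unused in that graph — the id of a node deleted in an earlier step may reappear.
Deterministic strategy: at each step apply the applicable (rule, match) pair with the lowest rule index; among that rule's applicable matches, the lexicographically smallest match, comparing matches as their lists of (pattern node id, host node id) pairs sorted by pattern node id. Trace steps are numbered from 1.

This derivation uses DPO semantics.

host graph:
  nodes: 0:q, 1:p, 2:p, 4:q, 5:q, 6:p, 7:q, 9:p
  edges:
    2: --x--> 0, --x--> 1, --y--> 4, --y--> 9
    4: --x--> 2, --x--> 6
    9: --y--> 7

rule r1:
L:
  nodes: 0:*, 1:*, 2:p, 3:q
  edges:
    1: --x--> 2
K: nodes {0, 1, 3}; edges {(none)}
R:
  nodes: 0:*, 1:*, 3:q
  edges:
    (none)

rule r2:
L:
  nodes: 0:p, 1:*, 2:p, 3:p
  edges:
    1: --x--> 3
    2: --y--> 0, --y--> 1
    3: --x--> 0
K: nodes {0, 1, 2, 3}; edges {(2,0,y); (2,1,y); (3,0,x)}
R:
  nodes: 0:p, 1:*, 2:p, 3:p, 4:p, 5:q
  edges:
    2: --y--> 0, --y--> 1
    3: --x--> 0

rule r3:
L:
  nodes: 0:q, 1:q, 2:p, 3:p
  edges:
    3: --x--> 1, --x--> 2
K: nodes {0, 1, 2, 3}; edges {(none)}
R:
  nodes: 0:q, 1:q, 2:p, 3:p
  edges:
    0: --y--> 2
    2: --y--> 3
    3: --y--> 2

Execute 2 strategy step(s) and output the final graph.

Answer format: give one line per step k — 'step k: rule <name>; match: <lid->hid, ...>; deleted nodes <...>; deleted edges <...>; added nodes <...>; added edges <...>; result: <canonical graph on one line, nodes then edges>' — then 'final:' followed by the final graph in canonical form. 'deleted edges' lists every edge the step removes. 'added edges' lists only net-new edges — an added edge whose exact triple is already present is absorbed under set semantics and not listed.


step 1: rule r1; match: 0->0, 1->2, 2->1, 3->4; deleted nodes 1; deleted edges (2,1,x); added nodes (none); added edges (none); result: nodes: 0:q, 2:p, 4:q, 5:q, 6:p, 7:q, 9:p edges: (2,0,x); (2,4,y); (2,9,y); (4,2,x); (4,6,x); (9,7,y)
step 2: rule r1; match: 0->0, 1->4, 2->6, 3->5; deleted nodes 6; deleted edges (4,6,x); added nodes (none); added edges (none); result: nodes: 0:q, 2:p, 4:q, 5:q, 7:q, 9:p edges: (2,0,x); (2,4,y); (2,9,y); (4,2,x); (9,7,y)
final:
nodes: 0:q, 2:p, 4:q, 5:q, 7:q, 9:p
edges: (2,0,x); (2,4,y); (2,9,y); (4,2,x); (9,7,y)


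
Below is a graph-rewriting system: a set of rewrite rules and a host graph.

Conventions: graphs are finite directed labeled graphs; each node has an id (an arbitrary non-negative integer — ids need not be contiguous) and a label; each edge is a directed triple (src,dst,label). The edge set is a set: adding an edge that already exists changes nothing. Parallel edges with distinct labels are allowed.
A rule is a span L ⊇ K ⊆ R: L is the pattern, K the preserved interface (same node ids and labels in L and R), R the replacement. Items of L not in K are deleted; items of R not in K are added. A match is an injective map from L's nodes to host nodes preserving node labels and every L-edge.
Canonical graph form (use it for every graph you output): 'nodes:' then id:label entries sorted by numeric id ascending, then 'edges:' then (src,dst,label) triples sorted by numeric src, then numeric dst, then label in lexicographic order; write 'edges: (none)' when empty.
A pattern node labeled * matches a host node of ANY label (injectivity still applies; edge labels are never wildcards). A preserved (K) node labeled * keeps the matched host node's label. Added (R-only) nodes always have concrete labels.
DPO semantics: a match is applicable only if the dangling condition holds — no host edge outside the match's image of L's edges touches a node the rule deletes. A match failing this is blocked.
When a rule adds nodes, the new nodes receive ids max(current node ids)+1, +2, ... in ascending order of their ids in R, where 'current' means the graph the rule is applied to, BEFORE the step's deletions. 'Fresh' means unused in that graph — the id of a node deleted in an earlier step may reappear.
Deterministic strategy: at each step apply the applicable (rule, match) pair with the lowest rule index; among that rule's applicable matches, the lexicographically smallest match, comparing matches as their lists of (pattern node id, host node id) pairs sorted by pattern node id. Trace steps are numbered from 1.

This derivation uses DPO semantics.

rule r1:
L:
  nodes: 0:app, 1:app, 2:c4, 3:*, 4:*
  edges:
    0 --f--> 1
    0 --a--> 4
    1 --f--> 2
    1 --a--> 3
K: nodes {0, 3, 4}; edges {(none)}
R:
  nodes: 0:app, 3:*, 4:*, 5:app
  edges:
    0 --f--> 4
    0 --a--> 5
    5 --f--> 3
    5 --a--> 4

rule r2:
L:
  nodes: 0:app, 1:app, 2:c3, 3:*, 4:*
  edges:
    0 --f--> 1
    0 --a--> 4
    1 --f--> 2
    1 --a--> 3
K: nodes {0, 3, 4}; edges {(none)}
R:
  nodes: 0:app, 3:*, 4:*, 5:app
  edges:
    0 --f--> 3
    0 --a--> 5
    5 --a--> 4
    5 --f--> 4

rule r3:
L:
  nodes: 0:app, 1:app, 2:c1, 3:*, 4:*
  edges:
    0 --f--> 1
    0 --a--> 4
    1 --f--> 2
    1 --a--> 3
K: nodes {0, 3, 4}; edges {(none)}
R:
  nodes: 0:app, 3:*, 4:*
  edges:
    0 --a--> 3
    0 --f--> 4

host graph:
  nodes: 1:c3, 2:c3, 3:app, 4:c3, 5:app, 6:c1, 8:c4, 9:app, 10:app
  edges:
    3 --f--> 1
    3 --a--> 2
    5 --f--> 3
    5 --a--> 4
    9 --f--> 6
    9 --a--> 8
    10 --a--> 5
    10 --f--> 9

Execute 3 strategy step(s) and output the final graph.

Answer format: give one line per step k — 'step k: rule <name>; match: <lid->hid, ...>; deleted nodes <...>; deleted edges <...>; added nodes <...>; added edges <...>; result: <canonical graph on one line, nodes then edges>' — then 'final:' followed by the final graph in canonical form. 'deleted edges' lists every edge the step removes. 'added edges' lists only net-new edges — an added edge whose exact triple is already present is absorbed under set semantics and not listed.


step 1: rule r2; match: 0->5, 1->3, 2->1, 3->2, 4->4; deleted nodes 1, 3; deleted edges (3,1,f); (3,2,a); (5,3,f); (5,4,a); added nodes 11; added edges (5,2,f); (5,11,a); (11,4,a); (11,4,f); result: nodes: 2:c3, 4:c3, 5:app, 6:c1, 8:c4, 9:app, 10:app, 11:app edges: (5,2,f); (5,11,a); (9,6,f); (9,8,a); (10,5,a); (10,9,f); (11,4,a); (11,4,f)
step 2: rule r3; match: 0->10, 1->9, 2->6, 3->8, 4->5; deleted nodes 6, 9; deleted edges (9,6,f); (9,8,a); (10,5,a); (10,9,f); added nodes (none); added edges (10,5,f); (10,8,a); result: nodes: 2:c3, 4:c3, 5:app, 8:c4, 10:app, 11:app edges: (5,2,f); (5,11,a); (10,5,f); (10,8,a); (11,4,a); (11,4,f)
step 3: rule r2; match: 0->10, 1->5, 2->2, 3->11, 4->8; deleted nodes 2, 5; deleted edges (5,2,f); (5,11,a); (10,5,f); (10,8,a); added nodes 12; added edges (10,11,f); (10,12,a); (12,8,a); (12,8,f); result: nodes: 4:c3, 8:c4, 10:app, 11:app, 12:app edges: (10,11,f); (10,12,a); (11,4,a); (11,4,f); (12,8,a); (12,8,f)
final:
nodes: 4:c3, 8:c4, 10:app, 11:app, 12:app
edges: (10,11,f); (10,12,a); (11,4,a); (11,4,f); (12,8,a); (12,8,f)


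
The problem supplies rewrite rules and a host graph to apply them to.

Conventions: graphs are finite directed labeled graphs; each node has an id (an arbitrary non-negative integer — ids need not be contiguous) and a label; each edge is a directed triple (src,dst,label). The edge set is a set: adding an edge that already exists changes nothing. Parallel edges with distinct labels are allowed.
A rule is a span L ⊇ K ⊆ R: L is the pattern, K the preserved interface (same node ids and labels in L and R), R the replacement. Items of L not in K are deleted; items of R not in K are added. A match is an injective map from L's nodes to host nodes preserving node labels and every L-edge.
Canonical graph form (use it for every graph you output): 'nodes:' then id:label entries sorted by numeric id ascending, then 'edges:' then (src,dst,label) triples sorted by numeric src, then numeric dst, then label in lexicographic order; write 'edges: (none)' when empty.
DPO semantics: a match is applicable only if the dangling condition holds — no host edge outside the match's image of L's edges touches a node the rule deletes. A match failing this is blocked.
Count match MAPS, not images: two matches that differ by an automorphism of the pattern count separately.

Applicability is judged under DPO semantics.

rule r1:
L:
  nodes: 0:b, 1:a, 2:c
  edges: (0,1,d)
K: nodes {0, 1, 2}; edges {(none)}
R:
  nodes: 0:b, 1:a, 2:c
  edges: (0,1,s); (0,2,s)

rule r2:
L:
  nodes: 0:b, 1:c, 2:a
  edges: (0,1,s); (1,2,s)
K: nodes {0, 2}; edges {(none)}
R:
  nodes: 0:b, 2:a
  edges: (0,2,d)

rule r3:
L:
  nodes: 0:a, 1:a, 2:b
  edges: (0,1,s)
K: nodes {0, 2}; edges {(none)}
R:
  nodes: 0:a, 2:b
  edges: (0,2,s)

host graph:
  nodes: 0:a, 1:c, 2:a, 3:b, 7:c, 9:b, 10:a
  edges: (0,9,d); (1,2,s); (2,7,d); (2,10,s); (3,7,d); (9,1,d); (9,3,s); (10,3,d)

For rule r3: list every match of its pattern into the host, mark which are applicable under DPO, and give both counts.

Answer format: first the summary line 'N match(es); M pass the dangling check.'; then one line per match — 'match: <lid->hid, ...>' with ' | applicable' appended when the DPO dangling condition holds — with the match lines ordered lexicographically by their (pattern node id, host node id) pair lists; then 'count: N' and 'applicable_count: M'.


2 match(es); 0 pass the dangling check.
match: 0->2, 1->10, 2->3
match: 0->2, 1->10, 2->9
count: 2
applicable_count: 0


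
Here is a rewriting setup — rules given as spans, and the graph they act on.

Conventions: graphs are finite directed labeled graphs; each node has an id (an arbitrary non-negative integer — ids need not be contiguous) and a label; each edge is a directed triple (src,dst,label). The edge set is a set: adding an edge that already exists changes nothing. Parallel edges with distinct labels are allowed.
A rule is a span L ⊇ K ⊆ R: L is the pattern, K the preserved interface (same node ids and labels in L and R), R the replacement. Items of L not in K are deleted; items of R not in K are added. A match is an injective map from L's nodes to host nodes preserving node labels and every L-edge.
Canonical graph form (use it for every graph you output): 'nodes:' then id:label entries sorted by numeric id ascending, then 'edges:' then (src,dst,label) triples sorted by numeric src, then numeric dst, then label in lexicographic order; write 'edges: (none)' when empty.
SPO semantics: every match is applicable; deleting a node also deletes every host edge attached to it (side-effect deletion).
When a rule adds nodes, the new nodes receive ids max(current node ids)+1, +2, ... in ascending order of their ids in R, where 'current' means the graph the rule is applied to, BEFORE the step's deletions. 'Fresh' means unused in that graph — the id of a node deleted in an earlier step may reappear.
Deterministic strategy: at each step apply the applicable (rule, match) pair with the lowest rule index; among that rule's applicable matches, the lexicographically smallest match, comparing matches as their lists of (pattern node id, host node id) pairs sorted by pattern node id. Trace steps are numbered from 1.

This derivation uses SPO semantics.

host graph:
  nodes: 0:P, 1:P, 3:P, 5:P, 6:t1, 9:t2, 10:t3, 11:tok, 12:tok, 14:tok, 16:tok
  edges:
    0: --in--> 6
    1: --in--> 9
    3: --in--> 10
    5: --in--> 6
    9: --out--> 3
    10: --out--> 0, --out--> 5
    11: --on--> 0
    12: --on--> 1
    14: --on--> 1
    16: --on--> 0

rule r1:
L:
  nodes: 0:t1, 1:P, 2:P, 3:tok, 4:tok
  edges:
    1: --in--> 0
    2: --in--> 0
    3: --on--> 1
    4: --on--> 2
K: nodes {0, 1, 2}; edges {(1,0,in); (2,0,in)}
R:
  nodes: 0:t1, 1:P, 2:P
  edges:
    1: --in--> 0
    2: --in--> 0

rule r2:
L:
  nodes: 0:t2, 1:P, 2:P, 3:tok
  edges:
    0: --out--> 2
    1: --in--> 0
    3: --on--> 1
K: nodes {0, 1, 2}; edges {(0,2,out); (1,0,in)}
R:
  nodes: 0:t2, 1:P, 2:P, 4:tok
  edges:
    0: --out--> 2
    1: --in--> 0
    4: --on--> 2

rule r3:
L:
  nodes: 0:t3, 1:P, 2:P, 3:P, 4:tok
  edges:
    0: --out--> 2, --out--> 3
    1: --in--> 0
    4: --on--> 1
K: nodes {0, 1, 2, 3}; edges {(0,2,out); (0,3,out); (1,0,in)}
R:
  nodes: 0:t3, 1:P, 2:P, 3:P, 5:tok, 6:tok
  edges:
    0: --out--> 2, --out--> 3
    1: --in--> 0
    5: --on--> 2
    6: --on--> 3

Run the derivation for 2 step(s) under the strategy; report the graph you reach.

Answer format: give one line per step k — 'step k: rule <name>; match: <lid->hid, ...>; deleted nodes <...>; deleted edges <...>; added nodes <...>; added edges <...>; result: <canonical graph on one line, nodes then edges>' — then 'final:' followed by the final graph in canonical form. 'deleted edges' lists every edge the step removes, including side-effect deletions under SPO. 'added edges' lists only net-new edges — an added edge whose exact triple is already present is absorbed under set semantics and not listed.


step 1: rule r2; match: 0->9, 1->1, 2->3, 3->12; deleted nodes 12; deleted edges (12,1,on); added nodes 17; added edges (17,3,on); result: nodes: 0:P, 1:P, 3:P, 5:P, 6:t1, 9:t2, 10:t3, 11:tok, 14:tok, 16:tok, 17:tok edges: (0,6,in); (1,9,in); (3,10,in); (5,6,in); (9,3,out); (10,0,out); (10,5,out); (11,0,on); (14,1,on); (16,0,on); (17,3,on)
step 2: rule r2; match: 0->9, 1->1, 2->3, 3->14; deleted nodes 14; deleted edges (14,1,on); added nodes 18; added edges (18,3,on); result: nodes: 0:P, 1:P, 3:P, 5:P, 6:t1, 9:t2, 10:t3, 11:tok, 16:tok, 17:tok, 18:tok edges: (0,6,in); (1,9,in); (3,10,in); (5,6,in); (9,3,out); (10,0,out); (10,5,out); (11,0,on); (16,0,on); (17,3,on); (18,3,on)
final:
nodes: 0:P, 1:P, 3:P, 5:P, 6:t1, 9:t2, 10:t3, 11:tok, 16:tok, 17:tok, 18:tok
edges: (0,6,in); (1,9,in); (3,10,in); (5,6,in); (9,3,out); (10,0,out); (10,5,out); (11,0,on); (16,0,on); (17,3,on); (18,3,on)


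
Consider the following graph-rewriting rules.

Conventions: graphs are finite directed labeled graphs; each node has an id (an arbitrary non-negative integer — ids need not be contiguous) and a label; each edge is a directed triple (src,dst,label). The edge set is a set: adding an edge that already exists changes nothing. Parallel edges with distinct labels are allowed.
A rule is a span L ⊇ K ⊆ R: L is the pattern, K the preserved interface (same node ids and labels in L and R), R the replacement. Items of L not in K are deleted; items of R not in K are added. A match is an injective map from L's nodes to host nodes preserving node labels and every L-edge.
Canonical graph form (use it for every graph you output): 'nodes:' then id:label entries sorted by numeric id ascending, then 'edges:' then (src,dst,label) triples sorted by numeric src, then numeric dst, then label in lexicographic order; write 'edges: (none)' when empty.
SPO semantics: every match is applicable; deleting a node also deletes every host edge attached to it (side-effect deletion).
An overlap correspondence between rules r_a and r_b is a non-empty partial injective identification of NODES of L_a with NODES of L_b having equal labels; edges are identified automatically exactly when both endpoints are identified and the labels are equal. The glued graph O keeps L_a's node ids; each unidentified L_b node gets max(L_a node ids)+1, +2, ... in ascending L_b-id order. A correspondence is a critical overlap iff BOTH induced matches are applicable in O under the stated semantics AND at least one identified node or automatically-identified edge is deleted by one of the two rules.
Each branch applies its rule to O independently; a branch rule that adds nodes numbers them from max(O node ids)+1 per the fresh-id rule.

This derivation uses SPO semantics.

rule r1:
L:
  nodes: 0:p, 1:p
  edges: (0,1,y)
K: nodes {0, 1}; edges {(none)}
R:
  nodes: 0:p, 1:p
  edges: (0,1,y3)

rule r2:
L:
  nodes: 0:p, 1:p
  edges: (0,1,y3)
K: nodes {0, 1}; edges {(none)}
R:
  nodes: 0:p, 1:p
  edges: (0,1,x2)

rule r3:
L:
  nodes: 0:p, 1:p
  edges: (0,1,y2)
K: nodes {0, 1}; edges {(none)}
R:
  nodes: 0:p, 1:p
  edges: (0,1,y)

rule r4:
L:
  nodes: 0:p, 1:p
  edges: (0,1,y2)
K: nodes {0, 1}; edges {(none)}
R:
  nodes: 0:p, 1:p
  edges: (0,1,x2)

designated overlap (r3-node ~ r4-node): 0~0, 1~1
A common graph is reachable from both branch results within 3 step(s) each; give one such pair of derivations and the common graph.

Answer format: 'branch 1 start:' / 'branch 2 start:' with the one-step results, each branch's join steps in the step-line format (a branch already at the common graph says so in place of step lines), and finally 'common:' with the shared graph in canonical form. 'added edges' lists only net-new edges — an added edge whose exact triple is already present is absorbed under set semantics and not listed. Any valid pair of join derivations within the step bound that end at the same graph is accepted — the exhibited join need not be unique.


branch 1 start:
nodes: 0:p, 1:p
edges: (0,1,y)
branch 2 start:
nodes: 0:p, 1:p
edges: (0,1,x2)
branch 1 step 1: rule r1; match: 0->0, 1->1; deleted nodes (none); deleted edges (0,1,y); added nodes (none); added edges (0,1,y3); result: nodes: 0:p, 1:p edges: (0,1,y3)
branch 1 step 2: rule r2; match: 0->0, 1->1; deleted nodes (none); deleted edges (0,1,y3); added nodes (none); added edges (0,1,x2); result: nodes: 0:p, 1:p edges: (0,1,x2)
branch 2: already at the common graph (0 steps)
common:
nodes: 0:p, 1:p
edges: (0,1,x2)


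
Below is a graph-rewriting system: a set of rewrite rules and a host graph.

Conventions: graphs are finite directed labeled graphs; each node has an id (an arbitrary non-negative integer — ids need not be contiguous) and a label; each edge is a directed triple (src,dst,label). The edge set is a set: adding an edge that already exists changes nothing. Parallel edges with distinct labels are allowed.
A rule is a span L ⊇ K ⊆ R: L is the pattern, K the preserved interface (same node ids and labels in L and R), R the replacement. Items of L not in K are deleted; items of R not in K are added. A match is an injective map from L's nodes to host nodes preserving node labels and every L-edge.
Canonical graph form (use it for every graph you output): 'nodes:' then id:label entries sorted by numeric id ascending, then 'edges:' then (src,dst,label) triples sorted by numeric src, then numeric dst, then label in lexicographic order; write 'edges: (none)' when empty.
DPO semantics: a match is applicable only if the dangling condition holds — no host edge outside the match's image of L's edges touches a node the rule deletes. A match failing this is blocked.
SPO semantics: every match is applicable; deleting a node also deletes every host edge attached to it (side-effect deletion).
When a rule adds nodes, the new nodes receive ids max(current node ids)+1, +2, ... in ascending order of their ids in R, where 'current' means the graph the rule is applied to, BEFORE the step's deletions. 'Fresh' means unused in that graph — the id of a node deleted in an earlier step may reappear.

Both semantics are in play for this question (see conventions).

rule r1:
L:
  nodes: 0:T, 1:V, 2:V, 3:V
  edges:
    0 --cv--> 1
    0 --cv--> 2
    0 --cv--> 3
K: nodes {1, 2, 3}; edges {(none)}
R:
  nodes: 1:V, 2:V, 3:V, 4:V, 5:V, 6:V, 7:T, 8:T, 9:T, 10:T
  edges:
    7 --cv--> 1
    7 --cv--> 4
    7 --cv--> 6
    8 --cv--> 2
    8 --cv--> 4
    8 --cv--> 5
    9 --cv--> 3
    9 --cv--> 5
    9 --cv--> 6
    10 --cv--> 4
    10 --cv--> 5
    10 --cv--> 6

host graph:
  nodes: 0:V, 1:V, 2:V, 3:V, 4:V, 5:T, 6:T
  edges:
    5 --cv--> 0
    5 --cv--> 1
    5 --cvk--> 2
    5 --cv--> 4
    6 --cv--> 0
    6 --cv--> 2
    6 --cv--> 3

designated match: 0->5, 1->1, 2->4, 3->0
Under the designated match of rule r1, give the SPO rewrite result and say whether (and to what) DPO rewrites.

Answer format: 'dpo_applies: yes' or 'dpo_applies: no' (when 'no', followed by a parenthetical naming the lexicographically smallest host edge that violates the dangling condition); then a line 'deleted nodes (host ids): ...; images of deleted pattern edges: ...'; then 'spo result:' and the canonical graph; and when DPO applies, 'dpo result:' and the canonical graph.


dpo_applies: no
(the rule deletes node 5, which keeps host edge (5,2,cvk) outside the match image — the dangling condition fails, DPO blocks; SPO proceeds and side-deletes such edges)
deleted nodes (host ids): 5; images of deleted pattern edges: (5,0,cv); (5,1,cv); (5,4,cv)
spo result:
nodes: 0:V, 1:V, 2:V, 3:V, 4:V, 6:T, 7:V, 8:V, 9:V, 10:T, 11:T, 12:T, 13:T
edges: (6,0,cv); (6,2,cv); (6,3,cv); (10,1,cv); (10,7,cv); (10,9,cv); (11,4,cv); (11,7,cv); (11,8,cv); (12,0,cv); (12,8,cv); (12,9,cv); (13,7,cv); (13,8,cv); (13,9,cv)


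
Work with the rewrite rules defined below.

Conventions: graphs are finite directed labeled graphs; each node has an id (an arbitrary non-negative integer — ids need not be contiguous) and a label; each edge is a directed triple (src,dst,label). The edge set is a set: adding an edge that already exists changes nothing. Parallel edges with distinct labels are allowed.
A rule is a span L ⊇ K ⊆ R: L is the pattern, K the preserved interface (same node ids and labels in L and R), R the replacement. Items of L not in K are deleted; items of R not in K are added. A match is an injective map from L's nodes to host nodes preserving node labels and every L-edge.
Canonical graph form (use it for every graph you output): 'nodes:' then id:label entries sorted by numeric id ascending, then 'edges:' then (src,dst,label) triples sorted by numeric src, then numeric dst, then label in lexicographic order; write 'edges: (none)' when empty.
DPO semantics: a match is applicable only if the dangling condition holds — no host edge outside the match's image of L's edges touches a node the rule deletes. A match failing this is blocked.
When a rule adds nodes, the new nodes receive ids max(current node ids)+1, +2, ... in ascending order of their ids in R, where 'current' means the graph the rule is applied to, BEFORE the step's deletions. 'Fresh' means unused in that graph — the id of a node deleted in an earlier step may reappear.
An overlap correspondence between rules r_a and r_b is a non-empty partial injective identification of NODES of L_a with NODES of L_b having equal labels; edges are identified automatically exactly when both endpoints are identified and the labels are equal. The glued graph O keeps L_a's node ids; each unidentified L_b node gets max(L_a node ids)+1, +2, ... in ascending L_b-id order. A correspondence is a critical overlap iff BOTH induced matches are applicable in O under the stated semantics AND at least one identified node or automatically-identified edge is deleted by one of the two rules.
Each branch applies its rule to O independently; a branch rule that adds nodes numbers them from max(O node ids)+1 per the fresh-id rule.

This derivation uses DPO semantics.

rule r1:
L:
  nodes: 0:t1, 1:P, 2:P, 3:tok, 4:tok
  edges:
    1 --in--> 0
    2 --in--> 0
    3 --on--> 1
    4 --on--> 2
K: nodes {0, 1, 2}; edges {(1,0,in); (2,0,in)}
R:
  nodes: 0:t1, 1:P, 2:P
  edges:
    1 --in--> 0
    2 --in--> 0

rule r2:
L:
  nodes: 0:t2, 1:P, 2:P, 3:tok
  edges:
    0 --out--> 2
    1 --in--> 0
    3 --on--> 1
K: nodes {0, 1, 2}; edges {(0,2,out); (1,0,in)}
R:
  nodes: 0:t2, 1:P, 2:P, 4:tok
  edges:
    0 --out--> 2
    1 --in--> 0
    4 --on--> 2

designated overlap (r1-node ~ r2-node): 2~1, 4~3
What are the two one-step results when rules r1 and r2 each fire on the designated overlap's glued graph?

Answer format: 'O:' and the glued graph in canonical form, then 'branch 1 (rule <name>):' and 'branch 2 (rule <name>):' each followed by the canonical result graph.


O:
nodes: 0:t1, 1:P, 2:P, 3:tok, 4:tok, 5:t2, 6:P
edges: (1,0,in); (2,0,in); (2,5,in); (3,1,on); (4,2,on); (5,6,out)
branch 1 (rule r1):
nodes: 0:t1, 1:P, 2:P, 5:t2, 6:P
edges: (1,0,in); (2,0,in); (2,5,in); (5,6,out)
branch 2 (rule r2):
nodes: 0:t1, 1:P, 2:P, 3:tok, 5:t2, 6:P, 7:tok
edges: (1,0,in); (2,0,in); (2,5,in); (3,1,on); (5,6,out); (7,6,on)


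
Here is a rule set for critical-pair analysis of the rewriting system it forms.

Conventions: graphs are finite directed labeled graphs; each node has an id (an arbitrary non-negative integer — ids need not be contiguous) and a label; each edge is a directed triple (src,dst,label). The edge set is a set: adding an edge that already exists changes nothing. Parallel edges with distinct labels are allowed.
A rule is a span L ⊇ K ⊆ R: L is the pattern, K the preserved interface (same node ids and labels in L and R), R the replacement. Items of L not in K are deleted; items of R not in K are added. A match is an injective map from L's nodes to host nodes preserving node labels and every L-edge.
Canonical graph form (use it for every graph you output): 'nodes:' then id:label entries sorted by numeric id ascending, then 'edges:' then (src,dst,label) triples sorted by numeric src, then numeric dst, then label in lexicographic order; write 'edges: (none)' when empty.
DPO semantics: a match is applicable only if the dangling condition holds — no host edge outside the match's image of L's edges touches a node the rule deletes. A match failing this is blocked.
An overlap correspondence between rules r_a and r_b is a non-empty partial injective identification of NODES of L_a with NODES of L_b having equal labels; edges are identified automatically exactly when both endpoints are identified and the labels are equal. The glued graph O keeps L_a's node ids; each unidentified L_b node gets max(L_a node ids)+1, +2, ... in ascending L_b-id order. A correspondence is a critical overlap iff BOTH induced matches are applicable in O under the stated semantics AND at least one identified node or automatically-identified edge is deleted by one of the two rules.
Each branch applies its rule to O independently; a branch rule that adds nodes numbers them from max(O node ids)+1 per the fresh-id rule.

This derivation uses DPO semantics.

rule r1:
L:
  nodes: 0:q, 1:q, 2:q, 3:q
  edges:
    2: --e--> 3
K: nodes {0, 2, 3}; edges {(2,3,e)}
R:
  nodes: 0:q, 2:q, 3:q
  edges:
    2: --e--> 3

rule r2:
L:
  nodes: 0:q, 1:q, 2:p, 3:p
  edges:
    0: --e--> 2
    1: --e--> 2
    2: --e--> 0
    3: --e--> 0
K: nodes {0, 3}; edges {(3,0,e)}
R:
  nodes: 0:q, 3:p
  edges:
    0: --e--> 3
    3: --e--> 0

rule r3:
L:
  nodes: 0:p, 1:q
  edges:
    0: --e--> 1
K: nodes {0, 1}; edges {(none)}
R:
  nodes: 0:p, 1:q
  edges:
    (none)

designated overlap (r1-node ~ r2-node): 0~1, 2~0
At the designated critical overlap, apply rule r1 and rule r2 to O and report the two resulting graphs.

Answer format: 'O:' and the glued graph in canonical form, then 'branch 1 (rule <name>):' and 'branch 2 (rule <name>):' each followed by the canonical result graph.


O:
nodes: 0:q, 1:q, 2:q, 3:q, 4:p, 5:p
edges: (0,4,e); (2,3,e); (2,4,e); (4,2,e); (5,2,e)
branch 1 (rule r1):
nodes: 0:q, 2:q, 3:q, 4:p, 5:p
edges: (0,4,e); (2,3,e); (2,4,e); (4,2,e); (5,2,e)
branch 2 (rule r2):
nodes: 1:q, 2:q, 3:q, 5:p
edges: (2,3,e); (2,5,e); (5,2,e)


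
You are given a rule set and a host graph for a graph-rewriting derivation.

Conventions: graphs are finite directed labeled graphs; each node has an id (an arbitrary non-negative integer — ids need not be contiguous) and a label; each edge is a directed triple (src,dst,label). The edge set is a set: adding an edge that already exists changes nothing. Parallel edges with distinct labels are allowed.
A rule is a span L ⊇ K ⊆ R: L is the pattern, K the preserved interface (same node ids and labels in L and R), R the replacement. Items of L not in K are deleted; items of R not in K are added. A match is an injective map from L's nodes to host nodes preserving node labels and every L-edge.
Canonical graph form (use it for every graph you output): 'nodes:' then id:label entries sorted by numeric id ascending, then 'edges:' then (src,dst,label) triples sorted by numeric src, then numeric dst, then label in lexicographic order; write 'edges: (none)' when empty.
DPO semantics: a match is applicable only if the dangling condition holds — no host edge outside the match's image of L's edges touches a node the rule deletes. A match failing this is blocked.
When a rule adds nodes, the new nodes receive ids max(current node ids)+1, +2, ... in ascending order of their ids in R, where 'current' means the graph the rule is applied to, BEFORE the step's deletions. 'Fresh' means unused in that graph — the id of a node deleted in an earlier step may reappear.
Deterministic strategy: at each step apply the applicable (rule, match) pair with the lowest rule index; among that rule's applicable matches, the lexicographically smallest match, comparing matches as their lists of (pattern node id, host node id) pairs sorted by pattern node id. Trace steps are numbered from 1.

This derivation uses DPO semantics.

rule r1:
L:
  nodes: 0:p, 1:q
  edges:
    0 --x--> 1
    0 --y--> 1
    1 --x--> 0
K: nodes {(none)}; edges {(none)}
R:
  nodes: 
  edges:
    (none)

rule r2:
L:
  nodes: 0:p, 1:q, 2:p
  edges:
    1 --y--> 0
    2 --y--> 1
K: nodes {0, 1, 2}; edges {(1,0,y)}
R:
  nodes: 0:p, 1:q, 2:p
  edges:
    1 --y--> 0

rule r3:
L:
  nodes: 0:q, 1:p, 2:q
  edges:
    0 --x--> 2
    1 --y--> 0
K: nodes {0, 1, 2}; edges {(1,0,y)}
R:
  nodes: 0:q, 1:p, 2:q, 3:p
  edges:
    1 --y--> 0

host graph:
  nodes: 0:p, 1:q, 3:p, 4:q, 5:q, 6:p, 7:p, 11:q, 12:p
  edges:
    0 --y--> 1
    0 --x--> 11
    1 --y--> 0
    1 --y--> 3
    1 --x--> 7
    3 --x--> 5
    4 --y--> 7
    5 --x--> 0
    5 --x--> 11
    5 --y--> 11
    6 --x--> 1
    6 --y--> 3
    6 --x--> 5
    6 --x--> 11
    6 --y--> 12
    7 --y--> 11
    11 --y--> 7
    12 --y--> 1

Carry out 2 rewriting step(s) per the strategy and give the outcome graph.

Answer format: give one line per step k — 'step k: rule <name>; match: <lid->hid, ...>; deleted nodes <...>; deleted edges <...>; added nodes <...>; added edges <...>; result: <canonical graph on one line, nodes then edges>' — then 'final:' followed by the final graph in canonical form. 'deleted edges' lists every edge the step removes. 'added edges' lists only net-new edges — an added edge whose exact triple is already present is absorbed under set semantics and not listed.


step 1: rule r2; match: 0->0, 1->1, 2->12; deleted nodes (none); deleted edges (12,1,y); added nodes (none); added edges (none); result: nodes: 0:p, 1:q, 3:p, 4:q, 5:q, 6:p, 7:p, 11:q, 12:p edges: (0,1,y); (0,11,x); (1,0,y); (1,3,y); (1,7,x); (3,5,x); (4,7,y); (5,0,x); (5,11,x); (5,11,y); (6,1,x); (6,3,y); (6,5,x); (6,11,x); (6,12,y); (7,11,y); (11,7,y)
step 2: rule r2; match: 0->3, 1->1, 2->0; deleted nodes (none); deleted edges (0,1,y); added nodes (none); added edges (none); result: nodes: 0:p, 1:q, 3:p, 4:q, 5:q, 6:p, 7:p, 11:q, 12:p edges: (0,11,x); (1,0,y); (1,3,y); (1,7,x); (3,5,x); (4,7,y); (5,0,x); (5,11,x); (5,11,y); (6,1,x); (6,3,y); (6,5,x); (6,11,x); (6,12,y); (7,11,y); (11,7,y)
final:
nodes: 0:p, 1:q, 3:p, 4:q, 5:q, 6:p, 7:p, 11:q, 12:p
edges: (0,11,x); (1,0,y); (1,3,y); (1,7,x); (3,5,x); (4,7,y); (5,0,x); (5,11,x); (5,11,y); (6,1,x); (6,3,y); (6,5,x); (6,11,x); (6,12,y); (7,11,y); (11,7,y)
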